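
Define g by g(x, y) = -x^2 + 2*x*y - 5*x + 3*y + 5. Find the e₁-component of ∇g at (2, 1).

-7

(∇g)_1 = ∂g/∂x = -2*x + 2*y - 5
At (2, 1): -7.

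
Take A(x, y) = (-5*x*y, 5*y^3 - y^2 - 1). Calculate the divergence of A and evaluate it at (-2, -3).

156

∂A₁/∂x = -5*y
∂A₂/∂y = 15*y^2 - 2*y
∇·A = 15*y^2 - 7*y
At (-2, -3): 156.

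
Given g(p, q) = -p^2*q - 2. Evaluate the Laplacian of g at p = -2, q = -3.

6

∂²g/∂p² = -2*q
∂²g/∂q² = 0
∇²g = -2*q
At (-2, -3): 6.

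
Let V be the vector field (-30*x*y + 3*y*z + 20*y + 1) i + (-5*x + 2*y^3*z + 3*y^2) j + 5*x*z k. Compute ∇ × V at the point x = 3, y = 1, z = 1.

(∇×V)₁ = ∂V₃/∂y − ∂V₂/∂z = -2*y^3
(∇×V)₂ = ∂V₁/∂z − ∂V₃/∂x = 3*y - 5*z
(∇×V)₃ = ∂V₂/∂x − ∂V₁/∂y = 30*x - 3*z - 25
∇×V = (-2*y^3, 3*y - 5*z, 30*x - 3*z - 25)
At (3, 1, 1): (-2, -2, 62).

(-2, -2, 62)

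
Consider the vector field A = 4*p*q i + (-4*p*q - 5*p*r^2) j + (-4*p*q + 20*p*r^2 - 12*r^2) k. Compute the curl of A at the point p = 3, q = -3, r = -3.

(-102, -192, -45)

(∇×A)₁ = ∂A₃/∂q − ∂A₂/∂r = 10*p*r - 4*p
(∇×A)₂ = ∂A₁/∂r − ∂A₃/∂p = 4*q - 20*r^2
(∇×A)₃ = ∂A₂/∂p − ∂A₁/∂q = -4*p - 4*q - 5*r^2
∇×A = (10*p*r - 4*p, 4*q - 20*r^2, -4*p - 4*q - 5*r^2)
At (3, -3, -3): (-102, -192, -45).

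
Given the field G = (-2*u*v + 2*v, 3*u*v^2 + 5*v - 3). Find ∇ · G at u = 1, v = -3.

-7

∂G₁/∂u = -2*v
∂G₂/∂v = 6*u*v + 5
∇·G = 6*u*v - 2*v + 5
At (1, -3): -7.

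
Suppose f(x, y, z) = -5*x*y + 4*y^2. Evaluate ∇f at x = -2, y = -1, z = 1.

∂f/∂x = -5*y
∂f/∂y = -5*x + 8*y
∂f/∂z = 0
∇f = (-5*y, -5*x + 8*y, 0)
At (-2, -1, 1): (5, 2, 0).

(5, 2, 0)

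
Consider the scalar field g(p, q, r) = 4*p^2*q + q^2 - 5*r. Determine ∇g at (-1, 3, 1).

∂g/∂p = 8*p*q
∂g/∂q = 4*p^2 + 2*q
∂g/∂r = -5
∇g = (8*p*q, 4*p^2 + 2*q, -5)
At (-1, 3, 1): (-24, 10, -5).

(-24, 10, -5)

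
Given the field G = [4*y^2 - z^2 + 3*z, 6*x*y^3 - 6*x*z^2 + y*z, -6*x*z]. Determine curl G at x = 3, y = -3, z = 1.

(39, 7, -144)

(∇×G)₁ = ∂G₃/∂y − ∂G₂/∂z = 12*x*z - y
(∇×G)₂ = ∂G₁/∂z − ∂G₃/∂x = 4*z + 3
(∇×G)₃ = ∂G₂/∂x − ∂G₁/∂y = 6*y^3 - 8*y - 6*z^2
∇×G = (12*x*z - y, 4*z + 3, 6*y^3 - 8*y - 6*z^2)
At (3, -3, 1): (39, 7, -144).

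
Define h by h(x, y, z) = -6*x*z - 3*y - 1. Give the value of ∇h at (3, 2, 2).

∂h/∂x = -6*z
∂h/∂y = -3
∂h/∂z = -6*x
∇h = (-6*z, -3, -6*x)
At (3, 2, 2): (-12, -3, -18).

(-12, -3, -18)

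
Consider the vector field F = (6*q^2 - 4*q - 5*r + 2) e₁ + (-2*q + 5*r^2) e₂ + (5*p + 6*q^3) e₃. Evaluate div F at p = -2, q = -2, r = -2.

∂F₁/∂p = 0
∂F₂/∂q = -2
∂F₃/∂r = 0
∇·F = -2
At (-2, -2, -2): -2.

-2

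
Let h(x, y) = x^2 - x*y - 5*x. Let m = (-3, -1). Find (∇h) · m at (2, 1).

∂h/∂x = 2*x - y - 5
∂h/∂y = -x
∇h at (2, 1) = (-2, -2)
∇h · m = (-2)(-3) + (-2)(-1) = 8

8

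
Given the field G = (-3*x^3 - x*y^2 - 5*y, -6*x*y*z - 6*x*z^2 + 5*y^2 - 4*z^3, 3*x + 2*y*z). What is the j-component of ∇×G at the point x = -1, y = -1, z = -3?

(∇×G)_2 = ∂G₁/∂z − ∂G₃/∂x
= 0 − (3)
= -3
At (-1, -1, -3): -3.

-3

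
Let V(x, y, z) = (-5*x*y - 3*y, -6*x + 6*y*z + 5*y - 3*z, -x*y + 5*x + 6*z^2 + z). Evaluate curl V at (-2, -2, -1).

(∇×V)₁ = ∂V₃/∂y − ∂V₂/∂z = -x - 6*y + 3
(∇×V)₂ = ∂V₁/∂z − ∂V₃/∂x = y - 5
(∇×V)₃ = ∂V₂/∂x − ∂V₁/∂y = 5*x - 3
∇×V = (-x - 6*y + 3, y - 5, 5*x - 3)
At (-2, -2, -1): (17, -7, -13).

(17, -7, -13)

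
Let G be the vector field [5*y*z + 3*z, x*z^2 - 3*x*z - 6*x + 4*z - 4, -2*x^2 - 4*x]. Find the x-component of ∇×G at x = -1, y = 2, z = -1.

(∇×G)_1 = ∂G₃/∂y − ∂G₂/∂z
= 0 − (2*x*z - 3*x + 4)
= -2*x*z + 3*x - 4
At (-1, 2, -1): -9.

-9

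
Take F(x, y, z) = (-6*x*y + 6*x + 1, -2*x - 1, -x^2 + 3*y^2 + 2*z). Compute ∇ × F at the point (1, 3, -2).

(18, 2, 4)

(∇×F)₁ = ∂F₃/∂y − ∂F₂/∂z = 6*y
(∇×F)₂ = ∂F₁/∂z − ∂F₃/∂x = 2*x
(∇×F)₃ = ∂F₂/∂x − ∂F₁/∂y = 6*x - 2
∇×F = (6*y, 2*x, 6*x - 2)
At (1, 3, -2): (18, 2, 4).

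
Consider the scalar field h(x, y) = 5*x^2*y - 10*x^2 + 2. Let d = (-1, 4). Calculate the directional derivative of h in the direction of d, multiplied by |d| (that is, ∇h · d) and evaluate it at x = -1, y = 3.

∂h/∂x = 10*x*y - 20*x
∂h/∂y = 5*x^2
∇h at (-1, 3) = (-10, 5)
∇h · d = (-10)(-1) + (5)(4) = 30

30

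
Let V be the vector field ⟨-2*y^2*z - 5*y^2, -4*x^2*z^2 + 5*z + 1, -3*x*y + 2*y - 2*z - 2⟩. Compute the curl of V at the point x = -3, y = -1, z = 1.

(78, -5, 10)

(∇×V)₁ = ∂V₃/∂y − ∂V₂/∂z = 8*x^2*z - 3*x - 3
(∇×V)₂ = ∂V₁/∂z − ∂V₃/∂x = -2*y^2 + 3*y
(∇×V)₃ = ∂V₂/∂x − ∂V₁/∂y = -8*x*z^2 + 4*y*z + 10*y
∇×V = (8*x^2*z - 3*x - 3, -2*y^2 + 3*y, -8*x*z^2 + 4*y*z + 10*y)
At (-3, -1, 1): (78, -5, 10).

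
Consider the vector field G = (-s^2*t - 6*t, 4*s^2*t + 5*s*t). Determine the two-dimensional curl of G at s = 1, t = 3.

∂G₂/∂s = 8*s*t + 5*t
∂G₁/∂t = -s^2 - 6
Scalar curl = s^2 + 8*s*t + 5*t + 6
At (1, 3): 46.

46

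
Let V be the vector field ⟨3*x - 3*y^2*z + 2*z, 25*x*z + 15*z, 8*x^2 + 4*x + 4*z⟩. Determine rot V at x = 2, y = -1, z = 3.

(∇×V)₁ = ∂V₃/∂y − ∂V₂/∂z = -25*x - 15
(∇×V)₂ = ∂V₁/∂z − ∂V₃/∂x = -16*x - 3*y^2 - 2
(∇×V)₃ = ∂V₂/∂x − ∂V₁/∂y = 6*y*z + 25*z
∇×V = (-25*x - 15, -16*x - 3*y^2 - 2, 6*y*z + 25*z)
At (2, -1, 3): (-65, -37, 57).

(-65, -37, 57)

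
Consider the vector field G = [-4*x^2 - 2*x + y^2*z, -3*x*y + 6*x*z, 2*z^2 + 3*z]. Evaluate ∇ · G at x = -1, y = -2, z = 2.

20

∂G₁/∂x = -8*x - 2
∂G₂/∂y = -3*x
∂G₃/∂z = 4*z + 3
∇·G = -11*x + 4*z + 1
At (-1, -2, 2): 20.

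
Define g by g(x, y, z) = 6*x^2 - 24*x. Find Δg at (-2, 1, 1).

∂²g/∂x² = 12
∂²g/∂y² = 0
∂²g/∂z² = 0
∇²g = 12
At (-2, 1, 1): 12.

12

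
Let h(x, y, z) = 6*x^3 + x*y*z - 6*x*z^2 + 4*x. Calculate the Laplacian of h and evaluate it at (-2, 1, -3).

∂²h/∂x² = 36*x
∂²h/∂y² = 0
∂²h/∂z² = -12*x
∇²h = 24*x
At (-2, 1, -3): -48.

-48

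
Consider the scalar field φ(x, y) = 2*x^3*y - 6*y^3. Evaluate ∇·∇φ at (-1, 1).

-48

∂²φ/∂x² = 12*x*y
∂²φ/∂y² = -36*y
∇²φ = 12*x*y - 36*y
At (-1, 1): -48.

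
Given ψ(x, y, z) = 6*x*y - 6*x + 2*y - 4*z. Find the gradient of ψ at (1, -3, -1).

(-24, 8, -4)

∂ψ/∂x = 6*y - 6
∂ψ/∂y = 6*x + 2
∂ψ/∂z = -4
∇ψ = (6*y - 6, 6*x + 2, -4)
At (1, -3, -1): (-24, 8, -4).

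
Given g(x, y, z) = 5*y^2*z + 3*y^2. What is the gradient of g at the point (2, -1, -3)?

∂g/∂x = 0
∂g/∂y = 10*y*z + 6*y
∂g/∂z = 5*y^2
∇g = (0, 10*y*z + 6*y, 5*y^2)
At (2, -1, -3): (0, 24, 5).

(0, 24, 5)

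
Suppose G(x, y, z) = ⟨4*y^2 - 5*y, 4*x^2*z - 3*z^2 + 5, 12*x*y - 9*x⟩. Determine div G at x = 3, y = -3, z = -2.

0

∂G₁/∂x = 0
∂G₂/∂y = 0
∂G₃/∂z = 0
∇·G = 0
At (3, -3, -2): 0.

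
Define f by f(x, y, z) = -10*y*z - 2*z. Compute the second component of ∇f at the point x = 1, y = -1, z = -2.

(∇f)_2 = ∂f/∂y = -10*z
At (1, -1, -2): 20.

20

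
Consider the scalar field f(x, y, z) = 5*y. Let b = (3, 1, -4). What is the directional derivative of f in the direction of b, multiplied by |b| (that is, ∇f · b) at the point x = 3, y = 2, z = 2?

5

∂f/∂x = 0
∂f/∂y = 5
∂f/∂z = 0
∇f at (3, 2, 2) = (0, 5, 0)
∇f · b = (0)(3) + (5)(1) + (0)(-4) = 5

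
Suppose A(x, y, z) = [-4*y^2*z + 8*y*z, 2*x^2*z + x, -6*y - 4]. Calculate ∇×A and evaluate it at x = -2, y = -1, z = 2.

(∇×A)₁ = ∂A₃/∂y − ∂A₂/∂z = -2*x^2 - 6
(∇×A)₂ = ∂A₁/∂z − ∂A₃/∂x = -4*y^2 + 8*y
(∇×A)₃ = ∂A₂/∂x − ∂A₁/∂y = 4*x*z + 8*y*z - 8*z + 1
∇×A = (-2*x^2 - 6, -4*y^2 + 8*y, 4*x*z + 8*y*z - 8*z + 1)
At (-2, -1, 2): (-14, -12, -47).

(-14, -12, -47)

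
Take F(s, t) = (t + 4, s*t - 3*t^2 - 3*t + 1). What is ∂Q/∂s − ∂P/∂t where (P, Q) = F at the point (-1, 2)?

1

∂F₂/∂s = t
∂F₁/∂t = 1
Scalar curl = t - 1
At (-1, 2): 1.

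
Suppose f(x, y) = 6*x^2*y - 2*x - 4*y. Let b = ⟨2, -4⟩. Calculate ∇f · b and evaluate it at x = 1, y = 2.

∂f/∂x = 12*x*y - 2
∂f/∂y = 6*x^2 - 4
∇f at (1, 2) = (22, 2)
∇f · b = (22)(2) + (2)(-4) = 36

36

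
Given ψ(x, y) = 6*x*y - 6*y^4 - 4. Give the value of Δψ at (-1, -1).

∂²ψ/∂x² = 0
∂²ψ/∂y² = -72*y^2
∇²ψ = -72*y^2
At (-1, -1): -72.

-72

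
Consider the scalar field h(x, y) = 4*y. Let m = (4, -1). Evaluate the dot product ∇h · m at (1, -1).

-4

∂h/∂x = 0
∂h/∂y = 4
∇h at (1, -1) = (0, 4)
∇h · m = (0)(4) + (4)(-1) = -4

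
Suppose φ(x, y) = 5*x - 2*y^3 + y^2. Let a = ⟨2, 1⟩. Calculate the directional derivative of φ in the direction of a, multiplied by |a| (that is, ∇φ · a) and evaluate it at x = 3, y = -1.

∂φ/∂x = 5
∂φ/∂y = -6*y^2 + 2*y
∇φ at (3, -1) = (5, -8)
∇φ · a = (5)(2) + (-8)(1) = 2

2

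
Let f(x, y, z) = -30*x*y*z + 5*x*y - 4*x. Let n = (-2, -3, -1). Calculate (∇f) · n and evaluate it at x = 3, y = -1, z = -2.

∂f/∂x = -30*y*z + 5*y - 4
∂f/∂y = -30*x*z + 5*x
∂f/∂z = -30*x*y
∇f at (3, -1, -2) = (-69, 195, 90)
∇f · n = (-69)(-2) + (195)(-3) + (90)(-1) = -537

-537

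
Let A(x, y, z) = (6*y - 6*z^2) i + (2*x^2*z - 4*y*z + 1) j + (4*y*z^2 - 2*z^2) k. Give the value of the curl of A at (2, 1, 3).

(∇×A)₁ = ∂A₃/∂y − ∂A₂/∂z = -2*x^2 + 4*y + 4*z^2
(∇×A)₂ = ∂A₁/∂z − ∂A₃/∂x = -12*z
(∇×A)₃ = ∂A₂/∂x − ∂A₁/∂y = 4*x*z - 6
∇×A = (-2*x^2 + 4*y + 4*z^2, -12*z, 4*x*z - 6)
At (2, 1, 3): (32, -36, 18).

(32, -36, 18)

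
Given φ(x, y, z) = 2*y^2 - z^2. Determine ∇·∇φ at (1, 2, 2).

∂²φ/∂x² = 0
∂²φ/∂y² = 4
∂²φ/∂z² = -2
∇²φ = 2
At (1, 2, 2): 2.

2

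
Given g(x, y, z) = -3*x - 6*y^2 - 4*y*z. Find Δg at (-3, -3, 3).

∂²g/∂x² = 0
∂²g/∂y² = -12
∂²g/∂z² = 0
∇²g = -12
At (-3, -3, 3): -12.

-12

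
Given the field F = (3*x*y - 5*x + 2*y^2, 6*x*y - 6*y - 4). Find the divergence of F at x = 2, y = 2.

7

∂F₁/∂x = 3*y - 5
∂F₂/∂y = 6*x - 6
∇·F = 6*x + 3*y - 11
At (2, 2): 7.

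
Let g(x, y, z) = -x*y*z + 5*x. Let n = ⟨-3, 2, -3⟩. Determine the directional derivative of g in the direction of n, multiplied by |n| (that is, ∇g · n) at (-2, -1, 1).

-8

∂g/∂x = -y*z + 5
∂g/∂y = -x*z
∂g/∂z = -x*y
∇g at (-2, -1, 1) = (6, 2, -2)
∇g · n = (6)(-3) + (2)(2) + (-2)(-3) = -8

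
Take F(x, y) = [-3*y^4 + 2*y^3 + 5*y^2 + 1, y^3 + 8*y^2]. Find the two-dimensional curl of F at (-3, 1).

∂F₂/∂x = 0
∂F₁/∂y = -12*y^3 + 6*y^2 + 10*y
Scalar curl = 12*y^3 - 6*y^2 - 10*y
At (-3, 1): -4.

-4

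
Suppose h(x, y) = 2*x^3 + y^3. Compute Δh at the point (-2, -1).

-30

∂²h/∂x² = 12*x
∂²h/∂y² = 6*y
∇²h = 12*x + 6*y
At (-2, -1): -30.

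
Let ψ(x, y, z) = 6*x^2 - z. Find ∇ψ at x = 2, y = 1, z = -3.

∂ψ/∂x = 12*x
∂ψ/∂y = 0
∂ψ/∂z = -1
∇ψ = (12*x, 0, -1)
At (2, 1, -3): (24, 0, -1).

(24, 0, -1)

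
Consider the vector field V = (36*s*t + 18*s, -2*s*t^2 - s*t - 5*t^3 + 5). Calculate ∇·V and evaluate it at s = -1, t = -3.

-236

∂V₁/∂s = 36*t + 18
∂V₂/∂t = -4*s*t - s - 15*t^2
∇·V = -4*s*t - s - 15*t^2 + 36*t + 18
At (-1, -3): -236.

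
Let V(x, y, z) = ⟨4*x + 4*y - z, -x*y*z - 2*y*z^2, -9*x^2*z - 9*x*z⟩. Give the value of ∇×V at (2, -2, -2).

(12, -91, -8)

(∇×V)₁ = ∂V₃/∂y − ∂V₂/∂z = x*y + 4*y*z
(∇×V)₂ = ∂V₁/∂z − ∂V₃/∂x = 18*x*z + 9*z - 1
(∇×V)₃ = ∂V₂/∂x − ∂V₁/∂y = -y*z - 4
∇×V = (x*y + 4*y*z, 18*x*z + 9*z - 1, -y*z - 4)
At (2, -2, -2): (12, -91, -8).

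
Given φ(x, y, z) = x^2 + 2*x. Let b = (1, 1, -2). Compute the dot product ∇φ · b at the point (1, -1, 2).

4

∂φ/∂x = 2*x + 2
∂φ/∂y = 0
∂φ/∂z = 0
∇φ at (1, -1, 2) = (4, 0, 0)
∇φ · b = (4)(1) + (0)(1) + (0)(-2) = 4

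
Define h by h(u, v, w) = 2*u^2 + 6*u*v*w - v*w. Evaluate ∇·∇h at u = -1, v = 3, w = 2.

4

∂²h/∂u² = 4
∂²h/∂v² = 0
∂²h/∂w² = 0
∇²h = 4
At (-1, 3, 2): 4.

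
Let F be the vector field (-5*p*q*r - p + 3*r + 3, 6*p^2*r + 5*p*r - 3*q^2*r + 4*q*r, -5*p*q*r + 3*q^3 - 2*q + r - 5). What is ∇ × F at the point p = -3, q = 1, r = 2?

(∇×F)₁ = ∂F₃/∂q − ∂F₂/∂r = -6*p^2 - 5*p*r - 5*p + 12*q^2 - 4*q - 2
(∇×F)₂ = ∂F₁/∂r − ∂F₃/∂p = -5*p*q + 5*q*r + 3
(∇×F)₃ = ∂F₂/∂p − ∂F₁/∂q = 17*p*r + 5*r
∇×F = (-6*p^2 - 5*p*r - 5*p + 12*q^2 - 4*q - 2, -5*p*q + 5*q*r + 3, 17*p*r + 5*r)
At (-3, 1, 2): (-3, 28, -92).

(-3, 28, -92)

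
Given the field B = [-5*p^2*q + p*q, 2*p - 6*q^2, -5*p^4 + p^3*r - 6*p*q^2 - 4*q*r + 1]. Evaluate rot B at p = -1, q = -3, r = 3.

(-48, 25, 8)

(∇×B)₁ = ∂B₃/∂q − ∂B₂/∂r = -12*p*q - 4*r
(∇×B)₂ = ∂B₁/∂r − ∂B₃/∂p = 20*p^3 - 3*p^2*r + 6*q^2
(∇×B)₃ = ∂B₂/∂p − ∂B₁/∂q = 5*p^2 - p + 2
∇×B = (-12*p*q - 4*r, 20*p^3 - 3*p^2*r + 6*q^2, 5*p^2 - p + 2)
At (-1, -3, 3): (-48, 25, 8).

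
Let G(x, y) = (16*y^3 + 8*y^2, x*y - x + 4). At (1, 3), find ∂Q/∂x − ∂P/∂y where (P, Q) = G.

-478

∂G₂/∂x = y - 1
∂G₁/∂y = 48*y^2 + 16*y
Scalar curl = -48*y^2 - 15*y - 1
At (1, 3): -478.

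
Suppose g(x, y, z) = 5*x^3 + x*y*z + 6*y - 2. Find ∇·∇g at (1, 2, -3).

30

∂²g/∂x² = 30*x
∂²g/∂y² = 0
∂²g/∂z² = 0
∇²g = 30*x
At (1, 2, -3): 30.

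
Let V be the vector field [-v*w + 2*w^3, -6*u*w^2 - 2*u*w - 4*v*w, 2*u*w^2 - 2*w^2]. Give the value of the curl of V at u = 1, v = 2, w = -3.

(-26, 34, -51)

(∇×V)₁ = ∂V₃/∂v − ∂V₂/∂w = 12*u*w + 2*u + 4*v
(∇×V)₂ = ∂V₁/∂w − ∂V₃/∂u = -v + 4*w^2
(∇×V)₃ = ∂V₂/∂u − ∂V₁/∂v = -6*w^2 - w
∇×V = (12*u*w + 2*u + 4*v, -v + 4*w^2, -6*w^2 - w)
At (1, 2, -3): (-26, 34, -51).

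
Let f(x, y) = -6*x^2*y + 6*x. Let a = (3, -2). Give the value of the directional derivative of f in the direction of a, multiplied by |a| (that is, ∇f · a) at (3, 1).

∂f/∂x = -12*x*y + 6
∂f/∂y = -6*x^2
∇f at (3, 1) = (-30, -54)
∇f · a = (-30)(3) + (-54)(-2) = 18

18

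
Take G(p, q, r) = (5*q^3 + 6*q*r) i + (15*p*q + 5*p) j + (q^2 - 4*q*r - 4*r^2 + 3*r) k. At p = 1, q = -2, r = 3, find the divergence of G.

∂G₁/∂p = 0
∂G₂/∂q = 15*p
∂G₃/∂r = -4*q - 8*r + 3
∇·G = 15*p - 4*q - 8*r + 3
At (1, -2, 3): 2.

2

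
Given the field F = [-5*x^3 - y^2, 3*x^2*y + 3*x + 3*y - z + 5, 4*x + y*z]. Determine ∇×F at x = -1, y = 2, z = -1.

(∇×F)₁ = ∂F₃/∂y − ∂F₂/∂z = z + 1
(∇×F)₂ = ∂F₁/∂z − ∂F₃/∂x = -4
(∇×F)₃ = ∂F₂/∂x − ∂F₁/∂y = 6*x*y + 2*y + 3
∇×F = (z + 1, -4, 6*x*y + 2*y + 3)
At (-1, 2, -1): (0, -4, -5).

(0, -4, -5)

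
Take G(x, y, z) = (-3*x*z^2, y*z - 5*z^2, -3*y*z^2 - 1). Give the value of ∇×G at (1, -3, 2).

(∇×G)₁ = ∂G₃/∂y − ∂G₂/∂z = -y - 3*z^2 + 10*z
(∇×G)₂ = ∂G₁/∂z − ∂G₃/∂x = -6*x*z
(∇×G)₃ = ∂G₂/∂x − ∂G₁/∂y = 0
∇×G = (-y - 3*z^2 + 10*z, -6*x*z, 0)
At (1, -3, 2): (11, -12, 0).

(11, -12, 0)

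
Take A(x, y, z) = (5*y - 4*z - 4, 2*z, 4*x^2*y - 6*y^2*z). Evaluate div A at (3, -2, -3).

-24

∂A₁/∂x = 0
∂A₂/∂y = 0
∂A₃/∂z = -6*y^2
∇·A = -6*y^2
At (3, -2, -3): -24.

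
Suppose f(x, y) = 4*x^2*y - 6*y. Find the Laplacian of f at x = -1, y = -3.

-24

∂²f/∂x² = 8*y
∂²f/∂y² = 0
∇²f = 8*y
At (-1, -3): -24.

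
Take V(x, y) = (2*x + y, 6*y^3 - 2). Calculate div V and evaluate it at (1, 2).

74

∂V₁/∂x = 2
∂V₂/∂y = 18*y^2
∇·V = 18*y^2 + 2
At (1, 2): 74.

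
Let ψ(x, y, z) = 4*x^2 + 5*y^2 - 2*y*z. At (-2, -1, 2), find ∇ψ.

(-16, -14, 2)

∂ψ/∂x = 8*x
∂ψ/∂y = 10*y - 2*z
∂ψ/∂z = -2*y
∇ψ = (8*x, 10*y - 2*z, -2*y)
At (-2, -1, 2): (-16, -14, 2).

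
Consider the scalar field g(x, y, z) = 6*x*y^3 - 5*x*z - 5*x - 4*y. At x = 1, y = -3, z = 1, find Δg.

∂²g/∂x² = 0
∂²g/∂y² = 36*x*y
∂²g/∂z² = 0
∇²g = 36*x*y
At (1, -3, 1): -108.

-108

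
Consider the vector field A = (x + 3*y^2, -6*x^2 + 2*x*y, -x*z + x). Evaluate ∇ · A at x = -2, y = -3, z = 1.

∂A₁/∂x = 1
∂A₂/∂y = 2*x
∂A₃/∂z = -x
∇·A = x + 1
At (-2, -3, 1): -1.

-1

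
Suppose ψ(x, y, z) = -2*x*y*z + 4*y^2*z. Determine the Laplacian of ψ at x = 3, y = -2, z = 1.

∂²ψ/∂x² = 0
∂²ψ/∂y² = 8*z
∂²ψ/∂z² = 0
∇²ψ = 8*z
At (3, -2, 1): 8.

8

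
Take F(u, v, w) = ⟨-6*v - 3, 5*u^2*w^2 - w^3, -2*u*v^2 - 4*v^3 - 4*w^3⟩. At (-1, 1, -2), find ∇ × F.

(∇×F)₁ = ∂F₃/∂v − ∂F₂/∂w = -10*u^2*w - 4*u*v - 12*v^2 + 3*w^2
(∇×F)₂ = ∂F₁/∂w − ∂F₃/∂u = 2*v^2
(∇×F)₃ = ∂F₂/∂u − ∂F₁/∂v = 10*u*w^2 + 6
∇×F = (-10*u^2*w - 4*u*v - 12*v^2 + 3*w^2, 2*v^2, 10*u*w^2 + 6)
At (-1, 1, -2): (24, 2, -34).

(24, 2, -34)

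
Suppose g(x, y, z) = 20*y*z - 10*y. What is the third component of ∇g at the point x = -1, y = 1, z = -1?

20

(∇g)_3 = ∂g/∂z = 20*y
At (-1, 1, -1): 20.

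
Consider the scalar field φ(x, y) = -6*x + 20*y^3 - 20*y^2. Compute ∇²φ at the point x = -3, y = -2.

-280

∂²φ/∂x² = 0
∂²φ/∂y² = 40*(3*y - 1)
∇²φ = 120*y - 40
At (-3, -2): -280.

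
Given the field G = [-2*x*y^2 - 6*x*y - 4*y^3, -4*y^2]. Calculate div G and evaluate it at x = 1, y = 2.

-36

∂G₁/∂x = -2*y^2 - 6*y
∂G₂/∂y = -8*y
∇·G = -2*y^2 - 14*y
At (1, 2): -36.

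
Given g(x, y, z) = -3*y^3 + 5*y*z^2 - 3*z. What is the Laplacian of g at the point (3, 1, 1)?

∂²g/∂x² = 0
∂²g/∂y² = -18*y
∂²g/∂z² = 10*y
∇²g = -8*y
At (3, 1, 1): -8.

-8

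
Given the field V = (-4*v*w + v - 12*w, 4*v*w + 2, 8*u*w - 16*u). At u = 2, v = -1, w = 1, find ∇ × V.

(4, 0, 3)

(∇×V)₁ = ∂V₃/∂v − ∂V₂/∂w = -4*v
(∇×V)₂ = ∂V₁/∂w − ∂V₃/∂u = -4*v - 8*w + 4
(∇×V)₃ = ∂V₂/∂u − ∂V₁/∂v = 4*w - 1
∇×V = (-4*v, -4*v - 8*w + 4, 4*w - 1)
At (2, -1, 1): (4, 0, 3).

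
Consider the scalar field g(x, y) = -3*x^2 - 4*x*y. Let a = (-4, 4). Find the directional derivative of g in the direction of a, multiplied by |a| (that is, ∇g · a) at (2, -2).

-16

∂g/∂x = -6*x - 4*y
∂g/∂y = -4*x
∇g at (2, -2) = (-4, -8)
∇g · a = (-4)(-4) + (-8)(4) = -16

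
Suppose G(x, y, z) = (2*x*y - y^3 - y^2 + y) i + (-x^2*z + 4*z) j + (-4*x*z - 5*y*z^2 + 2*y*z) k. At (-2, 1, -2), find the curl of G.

(-24, -8, 0)

(∇×G)₁ = ∂G₃/∂y − ∂G₂/∂z = x^2 - 5*z^2 + 2*z - 4
(∇×G)₂ = ∂G₁/∂z − ∂G₃/∂x = 4*z
(∇×G)₃ = ∂G₂/∂x − ∂G₁/∂y = -2*x*z - 2*x + 3*y^2 + 2*y - 1
∇×G = (x^2 - 5*z^2 + 2*z - 4, 4*z, -2*x*z - 2*x + 3*y^2 + 2*y - 1)
At (-2, 1, -2): (-24, -8, 0).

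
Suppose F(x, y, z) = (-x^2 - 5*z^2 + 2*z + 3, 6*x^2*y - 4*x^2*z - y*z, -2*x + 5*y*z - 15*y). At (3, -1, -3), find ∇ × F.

(∇×F)₁ = ∂F₃/∂y − ∂F₂/∂z = 4*x^2 + y + 5*z - 15
(∇×F)₂ = ∂F₁/∂z − ∂F₃/∂x = -10*z + 4
(∇×F)₃ = ∂F₂/∂x − ∂F₁/∂y = 12*x*y - 8*x*z
∇×F = (4*x^2 + y + 5*z - 15, -10*z + 4, 12*x*y - 8*x*z)
At (3, -1, -3): (5, 34, 36).

(5, 34, 36)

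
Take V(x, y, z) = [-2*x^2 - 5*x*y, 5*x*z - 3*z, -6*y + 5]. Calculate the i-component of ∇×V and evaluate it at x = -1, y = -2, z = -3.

2

(∇×V)_1 = ∂V₃/∂y − ∂V₂/∂z
= -6 − (5*x - 3)
= -5*x - 3
At (-1, -2, -3): 2.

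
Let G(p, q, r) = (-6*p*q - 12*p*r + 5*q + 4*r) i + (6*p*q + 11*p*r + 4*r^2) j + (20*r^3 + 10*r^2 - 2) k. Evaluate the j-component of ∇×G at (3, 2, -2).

-32

(∇×G)_2 = ∂G₁/∂r − ∂G₃/∂p
= -12*p + 4 − (0)
= -12*p + 4
At (3, 2, -2): -32.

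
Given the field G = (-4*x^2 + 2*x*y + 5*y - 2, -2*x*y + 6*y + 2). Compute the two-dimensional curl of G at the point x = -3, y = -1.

∂G₂/∂x = -2*y
∂G₁/∂y = 2*x + 5
Scalar curl = -2*x - 2*y - 5
At (-3, -1): 3.

3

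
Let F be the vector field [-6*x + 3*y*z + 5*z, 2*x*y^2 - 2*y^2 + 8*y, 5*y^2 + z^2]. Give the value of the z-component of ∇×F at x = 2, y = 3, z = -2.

(∇×F)_3 = ∂F₂/∂x − ∂F₁/∂y
= 2*y^2 − (3*z)
= 2*y^2 - 3*z
At (2, 3, -2): 24.

24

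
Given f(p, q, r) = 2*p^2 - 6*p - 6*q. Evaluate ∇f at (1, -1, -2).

(-2, -6, 0)

∂f/∂p = 4*p - 6
∂f/∂q = -6
∂f/∂r = 0
∇f = (4*p - 6, -6, 0)
At (1, -1, -2): (-2, -6, 0).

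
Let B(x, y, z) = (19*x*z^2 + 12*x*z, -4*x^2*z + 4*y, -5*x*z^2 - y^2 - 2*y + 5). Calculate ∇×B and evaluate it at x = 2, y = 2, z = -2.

(∇×B)₁ = ∂B₃/∂y − ∂B₂/∂z = 4*x^2 - 2*y - 2
(∇×B)₂ = ∂B₁/∂z − ∂B₃/∂x = 38*x*z + 12*x + 5*z^2
(∇×B)₃ = ∂B₂/∂x − ∂B₁/∂y = -8*x*z
∇×B = (4*x^2 - 2*y - 2, 38*x*z + 12*x + 5*z^2, -8*x*z)
At (2, 2, -2): (10, -108, 32).

(10, -108, 32)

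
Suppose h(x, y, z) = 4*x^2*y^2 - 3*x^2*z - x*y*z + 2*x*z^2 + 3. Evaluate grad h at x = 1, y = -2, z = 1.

∂h/∂x = 8*x*y^2 - 6*x*z - y*z + 2*z^2
∂h/∂y = 8*x^2*y - x*z
∂h/∂z = -3*x^2 - x*y + 4*x*z
∇h = (8*x*y^2 - 6*x*z - y*z + 2*z^2, 8*x^2*y - x*z, -3*x^2 - x*y + 4*x*z)
At (1, -2, 1): (30, -17, 3).

(30, -17, 3)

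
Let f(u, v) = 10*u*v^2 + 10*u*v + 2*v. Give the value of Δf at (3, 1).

60

∂²f/∂u² = 0
∂²f/∂v² = 20*u
∇²f = 20*u
At (3, 1): 60.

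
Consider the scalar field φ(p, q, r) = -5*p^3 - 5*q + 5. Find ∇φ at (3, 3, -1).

∂φ/∂p = -15*p^2
∂φ/∂q = -5
∂φ/∂r = 0
∇φ = (-15*p^2, -5, 0)
At (3, 3, -1): (-135, -5, 0).

(-135, -5, 0)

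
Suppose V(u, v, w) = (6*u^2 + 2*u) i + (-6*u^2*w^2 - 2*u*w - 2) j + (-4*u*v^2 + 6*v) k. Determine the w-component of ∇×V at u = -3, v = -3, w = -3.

(∇×V)_3 = ∂V₂/∂u − ∂V₁/∂v
= -12*u*w^2 - 2*w − (0)
= -12*u*w^2 - 2*w
At (-3, -3, -3): 330.

330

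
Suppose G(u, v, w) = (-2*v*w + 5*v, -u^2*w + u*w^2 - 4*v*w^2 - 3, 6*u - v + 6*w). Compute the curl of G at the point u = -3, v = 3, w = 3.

(∇×G)₁ = ∂G₃/∂v − ∂G₂/∂w = u^2 - 2*u*w + 8*v*w - 1
(∇×G)₂ = ∂G₁/∂w − ∂G₃/∂u = -2*v - 6
(∇×G)₃ = ∂G₂/∂u − ∂G₁/∂v = -2*u*w + w^2 + 2*w - 5
∇×G = (u^2 - 2*u*w + 8*v*w - 1, -2*v - 6, -2*u*w + w^2 + 2*w - 5)
At (-3, 3, 3): (98, -12, 28).

(98, -12, 28)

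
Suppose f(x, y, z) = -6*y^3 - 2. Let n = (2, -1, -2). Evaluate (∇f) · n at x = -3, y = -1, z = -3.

18

∂f/∂x = 0
∂f/∂y = -18*y^2
∂f/∂z = 0
∇f at (-3, -1, -3) = (0, -18, 0)
∇f · n = (0)(2) + (-18)(-1) + (0)(-2) = 18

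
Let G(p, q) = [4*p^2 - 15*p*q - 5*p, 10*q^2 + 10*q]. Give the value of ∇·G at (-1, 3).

∂G₁/∂p = 8*p - 15*q - 5
∂G₂/∂q = 20*q + 10
∇·G = 8*p + 5*q + 5
At (-1, 3): 12.

12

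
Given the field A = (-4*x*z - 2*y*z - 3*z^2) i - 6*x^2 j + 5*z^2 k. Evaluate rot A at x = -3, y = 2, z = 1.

(∇×A)₁ = ∂A₃/∂y − ∂A₂/∂z = 0
(∇×A)₂ = ∂A₁/∂z − ∂A₃/∂x = -4*x - 2*y - 6*z
(∇×A)₃ = ∂A₂/∂x − ∂A₁/∂y = -12*x + 2*z
∇×A = (0, -4*x - 2*y - 6*z, -12*x + 2*z)
At (-3, 2, 1): (0, 2, 38).

(0, 2, 38)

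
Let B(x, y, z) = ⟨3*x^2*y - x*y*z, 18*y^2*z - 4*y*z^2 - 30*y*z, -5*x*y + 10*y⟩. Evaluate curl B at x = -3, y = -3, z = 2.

(∇×B)₁ = ∂B₃/∂y − ∂B₂/∂z = -5*x - 18*y^2 + 8*y*z + 30*y + 10
(∇×B)₂ = ∂B₁/∂z − ∂B₃/∂x = -x*y + 5*y
(∇×B)₃ = ∂B₂/∂x − ∂B₁/∂y = -3*x^2 + x*z
∇×B = (-5*x - 18*y^2 + 8*y*z + 30*y + 10, -x*y + 5*y, -3*x^2 + x*z)
At (-3, -3, 2): (-275, -24, -33).

(-275, -24, -33)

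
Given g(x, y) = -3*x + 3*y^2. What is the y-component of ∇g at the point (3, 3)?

18

(∇g)_2 = ∂g/∂y = 6*y
At (3, 3): 18.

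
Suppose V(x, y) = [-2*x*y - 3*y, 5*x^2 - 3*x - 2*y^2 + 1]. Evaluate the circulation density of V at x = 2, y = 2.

24

∂V₂/∂x = 10*x - 3
∂V₁/∂y = -2*x - 3
Scalar curl = 12*x
At (2, 2): 24.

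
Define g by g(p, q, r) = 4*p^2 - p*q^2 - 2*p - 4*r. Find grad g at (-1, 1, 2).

∂g/∂p = 8*p - q^2 - 2
∂g/∂q = -2*p*q
∂g/∂r = -4
∇g = (8*p - q^2 - 2, -2*p*q, -4)
At (-1, 1, 2): (-11, 2, -4).

(-11, 2, -4)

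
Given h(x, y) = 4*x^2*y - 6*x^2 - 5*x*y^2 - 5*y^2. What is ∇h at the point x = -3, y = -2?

(64, -4)

∂h/∂x = 8*x*y - 12*x - 5*y^2
∂h/∂y = 4*x^2 - 10*x*y - 10*y
∇h = (8*x*y - 12*x - 5*y^2, 4*x^2 - 10*x*y - 10*y)
At (-3, -2): (64, -4).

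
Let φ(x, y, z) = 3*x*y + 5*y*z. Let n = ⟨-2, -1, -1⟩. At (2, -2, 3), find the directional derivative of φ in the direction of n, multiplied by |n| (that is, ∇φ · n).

∂φ/∂x = 3*y
∂φ/∂y = 3*x + 5*z
∂φ/∂z = 5*y
∇φ at (2, -2, 3) = (-6, 21, -10)
∇φ · n = (-6)(-2) + (21)(-1) + (-10)(-1) = 1

1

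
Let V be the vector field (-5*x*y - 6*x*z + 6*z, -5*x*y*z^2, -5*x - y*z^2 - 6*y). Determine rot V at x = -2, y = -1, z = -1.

(-27, 23, -5)

(∇×V)₁ = ∂V₃/∂y − ∂V₂/∂z = 10*x*y*z - z^2 - 6
(∇×V)₂ = ∂V₁/∂z − ∂V₃/∂x = -6*x + 11
(∇×V)₃ = ∂V₂/∂x − ∂V₁/∂y = 5*x - 5*y*z^2
∇×V = (10*x*y*z - z^2 - 6, -6*x + 11, 5*x - 5*y*z^2)
At (-2, -1, -1): (-27, 23, -5).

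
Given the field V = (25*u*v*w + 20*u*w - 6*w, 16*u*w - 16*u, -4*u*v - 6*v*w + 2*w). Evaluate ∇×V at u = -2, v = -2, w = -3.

(∇×V)₁ = ∂V₃/∂v − ∂V₂/∂w = -20*u - 6*w
(∇×V)₂ = ∂V₁/∂w − ∂V₃/∂u = 25*u*v + 20*u + 4*v - 6
(∇×V)₃ = ∂V₂/∂u − ∂V₁/∂v = -25*u*w + 16*w - 16
∇×V = (-20*u - 6*w, 25*u*v + 20*u + 4*v - 6, -25*u*w + 16*w - 16)
At (-2, -2, -3): (58, 46, -214).

(58, 46, -214)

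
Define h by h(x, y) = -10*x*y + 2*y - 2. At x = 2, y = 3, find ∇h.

∂h/∂x = -10*y
∂h/∂y = -10*x + 2
∇h = (-10*y, -10*x + 2)
At (2, 3): (-30, -18).

(-30, -18)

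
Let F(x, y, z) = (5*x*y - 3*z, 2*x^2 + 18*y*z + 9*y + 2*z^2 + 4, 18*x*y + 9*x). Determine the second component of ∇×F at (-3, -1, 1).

6

(∇×F)_2 = ∂F₁/∂z − ∂F₃/∂x
= -3 − (18*y + 9)
= -18*y - 12
At (-3, -1, 1): 6.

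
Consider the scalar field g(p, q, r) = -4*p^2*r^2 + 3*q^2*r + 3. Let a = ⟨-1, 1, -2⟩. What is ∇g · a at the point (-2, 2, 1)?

∂g/∂p = -8*p*r^2
∂g/∂q = 6*q*r
∂g/∂r = -8*p^2*r + 3*q^2
∇g at (-2, 2, 1) = (16, 12, -20)
∇g · a = (16)(-1) + (12)(1) + (-20)(-2) = 36

36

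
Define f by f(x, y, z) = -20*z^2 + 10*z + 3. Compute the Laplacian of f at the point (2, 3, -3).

-40

∂²f/∂x² = 0
∂²f/∂y² = 0
∂²f/∂z² = -40
∇²f = -40
At (2, 3, -3): -40.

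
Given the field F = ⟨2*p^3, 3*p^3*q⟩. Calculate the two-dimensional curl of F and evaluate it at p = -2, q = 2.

∂F₂/∂p = 9*p^2*q
∂F₁/∂q = 0
Scalar curl = 9*p^2*q
At (-2, 2): 72.

72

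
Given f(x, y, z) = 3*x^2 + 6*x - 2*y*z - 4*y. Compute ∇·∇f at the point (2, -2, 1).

6

∂²f/∂x² = 6
∂²f/∂y² = 0
∂²f/∂z² = 0
∇²f = 6
At (2, -2, 1): 6.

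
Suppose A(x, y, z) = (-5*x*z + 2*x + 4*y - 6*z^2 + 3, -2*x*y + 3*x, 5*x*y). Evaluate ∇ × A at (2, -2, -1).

(∇×A)₁ = ∂A₃/∂y − ∂A₂/∂z = 5*x
(∇×A)₂ = ∂A₁/∂z − ∂A₃/∂x = -5*x - 5*y - 12*z
(∇×A)₃ = ∂A₂/∂x − ∂A₁/∂y = -2*y - 1
∇×A = (5*x, -5*x - 5*y - 12*z, -2*y - 1)
At (2, -2, -1): (10, 12, 3).

(10, 12, 3)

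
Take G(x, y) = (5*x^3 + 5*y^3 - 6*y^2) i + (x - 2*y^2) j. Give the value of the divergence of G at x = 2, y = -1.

64

∂G₁/∂x = 15*x^2
∂G₂/∂y = -4*y
∇·G = 15*x^2 - 4*y
At (2, -1): 64.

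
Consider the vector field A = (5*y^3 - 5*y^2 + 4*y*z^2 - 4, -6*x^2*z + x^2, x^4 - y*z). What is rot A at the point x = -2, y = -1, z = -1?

(∇×A)₁ = ∂A₃/∂y − ∂A₂/∂z = 6*x^2 - z
(∇×A)₂ = ∂A₁/∂z − ∂A₃/∂x = -4*x^3 + 8*y*z
(∇×A)₃ = ∂A₂/∂x − ∂A₁/∂y = -12*x*z + 2*x - 15*y^2 + 10*y - 4*z^2
∇×A = (6*x^2 - z, -4*x^3 + 8*y*z, -12*x*z + 2*x - 15*y^2 + 10*y - 4*z^2)
At (-2, -1, -1): (25, 40, -57).

(25, 40, -57)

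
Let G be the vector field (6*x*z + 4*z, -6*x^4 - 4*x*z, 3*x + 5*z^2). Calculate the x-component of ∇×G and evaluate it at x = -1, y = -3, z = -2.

-4

(∇×G)_1 = ∂G₃/∂y − ∂G₂/∂z
= 0 − (-4*x)
= 4*x
At (-1, -3, -2): -4.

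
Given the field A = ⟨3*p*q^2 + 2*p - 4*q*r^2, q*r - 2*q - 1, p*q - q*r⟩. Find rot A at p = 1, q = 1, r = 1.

(-1, -9, -2)

(∇×A)₁ = ∂A₃/∂q − ∂A₂/∂r = p - q - r
(∇×A)₂ = ∂A₁/∂r − ∂A₃/∂p = -8*q*r - q
(∇×A)₃ = ∂A₂/∂p − ∂A₁/∂q = -6*p*q + 4*r^2
∇×A = (p - q - r, -8*q*r - q, -6*p*q + 4*r^2)
At (1, 1, 1): (-1, -9, -2).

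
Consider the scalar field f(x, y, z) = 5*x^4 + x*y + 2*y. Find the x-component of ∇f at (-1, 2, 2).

-18

(∇f)_1 = ∂f/∂x = 20*x^3 + y
At (-1, 2, 2): -18.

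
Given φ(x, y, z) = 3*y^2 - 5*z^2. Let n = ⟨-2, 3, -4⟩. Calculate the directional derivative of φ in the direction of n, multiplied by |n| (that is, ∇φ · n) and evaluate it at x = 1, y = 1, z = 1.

58

∂φ/∂x = 0
∂φ/∂y = 6*y
∂φ/∂z = -10*z
∇φ at (1, 1, 1) = (0, 6, -10)
∇φ · n = (0)(-2) + (6)(3) + (-10)(-4) = 58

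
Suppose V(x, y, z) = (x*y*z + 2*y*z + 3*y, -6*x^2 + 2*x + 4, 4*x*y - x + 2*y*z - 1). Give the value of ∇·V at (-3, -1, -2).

∂V₁/∂x = y*z
∂V₂/∂y = 0
∂V₃/∂z = 2*y
∇·V = y*z + 2*y
At (-3, -1, -2): 0.

0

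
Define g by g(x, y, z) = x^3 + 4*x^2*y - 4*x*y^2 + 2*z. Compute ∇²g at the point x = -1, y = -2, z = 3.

-14

∂²g/∂x² = 2*(3*x + 4*y)
∂²g/∂y² = -8*x
∂²g/∂z² = 0
∇²g = -2*x + 8*y
At (-1, -2, 3): -14.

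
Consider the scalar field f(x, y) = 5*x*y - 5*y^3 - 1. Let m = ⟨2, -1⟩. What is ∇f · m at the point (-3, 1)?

40

∂f/∂x = 5*y
∂f/∂y = 5*x - 15*y^2
∇f at (-3, 1) = (5, -30)
∇f · m = (5)(2) + (-30)(-1) = 40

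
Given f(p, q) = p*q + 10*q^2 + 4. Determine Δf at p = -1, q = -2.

20

∂²f/∂p² = 0
∂²f/∂q² = 20
∇²f = 20
At (-1, -2): 20.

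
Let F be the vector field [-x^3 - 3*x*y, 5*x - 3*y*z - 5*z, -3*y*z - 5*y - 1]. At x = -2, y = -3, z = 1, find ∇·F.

3

∂F₁/∂x = -3*x^2 - 3*y
∂F₂/∂y = -3*z
∂F₃/∂z = -3*y
∇·F = -3*x^2 - 6*y - 3*z
At (-2, -3, 1): 3.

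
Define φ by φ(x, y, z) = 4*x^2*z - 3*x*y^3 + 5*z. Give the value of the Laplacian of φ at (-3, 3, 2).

178

∂²φ/∂x² = 8*z
∂²φ/∂y² = -18*x*y
∂²φ/∂z² = 0
∇²φ = -18*x*y + 8*z
At (-3, 3, 2): 178.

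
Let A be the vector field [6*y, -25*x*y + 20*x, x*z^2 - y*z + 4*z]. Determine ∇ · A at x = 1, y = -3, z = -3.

-24

∂A₁/∂x = 0
∂A₂/∂y = -25*x
∂A₃/∂z = 2*x*z - y + 4
∇·A = 2*x*z - 25*x - y + 4
At (1, -3, -3): -24.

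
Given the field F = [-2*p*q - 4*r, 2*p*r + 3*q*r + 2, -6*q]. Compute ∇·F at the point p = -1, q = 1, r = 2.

∂F₁/∂p = -2*q
∂F₂/∂q = 3*r
∂F₃/∂r = 0
∇·F = -2*q + 3*r
At (-1, 1, 2): 4.

4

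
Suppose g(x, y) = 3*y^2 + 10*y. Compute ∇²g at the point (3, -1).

∂²g/∂x² = 0
∂²g/∂y² = 6
∇²g = 6
At (3, -1): 6.

6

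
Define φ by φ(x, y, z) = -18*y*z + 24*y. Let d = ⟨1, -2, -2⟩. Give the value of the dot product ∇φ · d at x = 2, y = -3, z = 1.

-120

∂φ/∂x = 0
∂φ/∂y = -18*z + 24
∂φ/∂z = -18*y
∇φ at (2, -3, 1) = (0, 6, 54)
∇φ · d = (0)(1) + (6)(-2) + (54)(-2) = -120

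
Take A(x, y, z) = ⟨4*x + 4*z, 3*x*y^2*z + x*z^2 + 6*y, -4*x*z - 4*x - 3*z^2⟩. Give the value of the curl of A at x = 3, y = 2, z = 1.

(∇×A)₁ = ∂A₃/∂y − ∂A₂/∂z = -3*x*y^2 - 2*x*z
(∇×A)₂ = ∂A₁/∂z − ∂A₃/∂x = 4*z + 8
(∇×A)₃ = ∂A₂/∂x − ∂A₁/∂y = 3*y^2*z + z^2
∇×A = (-3*x*y^2 - 2*x*z, 4*z + 8, 3*y^2*z + z^2)
At (3, 2, 1): (-42, 12, 13).

(-42, 12, 13)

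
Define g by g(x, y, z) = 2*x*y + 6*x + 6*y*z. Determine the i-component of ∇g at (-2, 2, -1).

(∇g)_1 = ∂g/∂x = 2*y + 6
At (-2, 2, -1): 10.

10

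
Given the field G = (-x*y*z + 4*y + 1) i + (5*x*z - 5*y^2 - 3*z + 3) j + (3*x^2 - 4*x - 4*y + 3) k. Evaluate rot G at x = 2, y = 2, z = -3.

(∇×G)₁ = ∂G₃/∂y − ∂G₂/∂z = -5*x - 1
(∇×G)₂ = ∂G₁/∂z − ∂G₃/∂x = -x*y - 6*x + 4
(∇×G)₃ = ∂G₂/∂x − ∂G₁/∂y = x*z + 5*z - 4
∇×G = (-5*x - 1, -x*y - 6*x + 4, x*z + 5*z - 4)
At (2, 2, -3): (-11, -12, -25).

(-11, -12, -25)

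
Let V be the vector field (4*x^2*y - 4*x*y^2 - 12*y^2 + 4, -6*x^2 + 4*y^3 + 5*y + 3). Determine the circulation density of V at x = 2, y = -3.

∂V₂/∂x = -12*x
∂V₁/∂y = 4*x^2 - 8*x*y - 24*y
Scalar curl = -4*x^2 + 8*x*y - 12*x + 24*y
At (2, -3): -160.

-160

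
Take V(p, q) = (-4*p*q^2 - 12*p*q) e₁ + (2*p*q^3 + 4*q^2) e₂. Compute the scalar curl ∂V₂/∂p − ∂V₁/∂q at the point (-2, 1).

∂V₂/∂p = 2*q^3
∂V₁/∂q = -8*p*q - 12*p
Scalar curl = 8*p*q + 12*p + 2*q^3
At (-2, 1): -38.

-38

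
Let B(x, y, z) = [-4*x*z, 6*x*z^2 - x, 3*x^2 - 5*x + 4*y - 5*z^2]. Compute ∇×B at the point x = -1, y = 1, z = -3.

(∇×B)₁ = ∂B₃/∂y − ∂B₂/∂z = -12*x*z + 4
(∇×B)₂ = ∂B₁/∂z − ∂B₃/∂x = -10*x + 5
(∇×B)₃ = ∂B₂/∂x − ∂B₁/∂y = 6*z^2 - 1
∇×B = (-12*x*z + 4, -10*x + 5, 6*z^2 - 1)
At (-1, 1, -3): (-32, 15, 53).

(-32, 15, 53)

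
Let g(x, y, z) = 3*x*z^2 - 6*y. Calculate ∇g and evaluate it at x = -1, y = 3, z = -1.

∂g/∂x = 3*z^2
∂g/∂y = -6
∂g/∂z = 6*x*z
∇g = (3*z^2, -6, 6*x*z)
At (-1, 3, -1): (3, -6, 6).

(3, -6, 6)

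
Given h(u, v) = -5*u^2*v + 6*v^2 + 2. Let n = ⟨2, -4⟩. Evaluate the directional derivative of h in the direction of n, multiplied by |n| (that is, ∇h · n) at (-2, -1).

∂h/∂u = -10*u*v
∂h/∂v = -5*u^2 + 12*v
∇h at (-2, -1) = (-20, -32)
∇h · n = (-20)(2) + (-32)(-4) = 88

88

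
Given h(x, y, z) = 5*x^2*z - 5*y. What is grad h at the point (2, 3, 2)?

(40, -5, 20)

∂h/∂x = 10*x*z
∂h/∂y = -5
∂h/∂z = 5*x^2
∇h = (10*x*z, -5, 5*x^2)
At (2, 3, 2): (40, -5, 20).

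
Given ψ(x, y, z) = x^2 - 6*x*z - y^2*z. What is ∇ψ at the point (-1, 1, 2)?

(-14, -4, 5)

∂ψ/∂x = 2*x - 6*z
∂ψ/∂y = -2*y*z
∂ψ/∂z = -6*x - y^2
∇ψ = (2*x - 6*z, -2*y*z, -6*x - y^2)
At (-1, 1, 2): (-14, -4, 5).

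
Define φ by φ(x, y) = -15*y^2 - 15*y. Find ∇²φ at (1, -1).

∂²φ/∂x² = 0
∂²φ/∂y² = -30
∇²φ = -30
At (1, -1): -30.

-30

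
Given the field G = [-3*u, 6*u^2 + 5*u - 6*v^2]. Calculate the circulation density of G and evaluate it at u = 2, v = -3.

29

∂G₂/∂u = 12*u + 5
∂G₁/∂v = 0
Scalar curl = 12*u + 5
At (2, -3): 29.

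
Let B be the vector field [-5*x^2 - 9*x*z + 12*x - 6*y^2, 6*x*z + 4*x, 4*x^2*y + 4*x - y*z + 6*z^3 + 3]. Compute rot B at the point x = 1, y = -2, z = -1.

(-1, 3, -26)

(∇×B)₁ = ∂B₃/∂y − ∂B₂/∂z = 4*x^2 - 6*x - z
(∇×B)₂ = ∂B₁/∂z − ∂B₃/∂x = -8*x*y - 9*x - 4
(∇×B)₃ = ∂B₂/∂x − ∂B₁/∂y = 12*y + 6*z + 4
∇×B = (4*x^2 - 6*x - z, -8*x*y - 9*x - 4, 12*y + 6*z + 4)
At (1, -2, -1): (-1, 3, -26).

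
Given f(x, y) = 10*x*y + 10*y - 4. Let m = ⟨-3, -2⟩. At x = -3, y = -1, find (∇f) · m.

70

∂f/∂x = 10*y
∂f/∂y = 10*x + 10
∇f at (-3, -1) = (-10, -20)
∇f · m = (-10)(-3) + (-20)(-2) = 70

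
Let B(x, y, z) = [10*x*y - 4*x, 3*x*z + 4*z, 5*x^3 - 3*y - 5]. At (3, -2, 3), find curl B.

(∇×B)₁ = ∂B₃/∂y − ∂B₂/∂z = -3*x - 7
(∇×B)₂ = ∂B₁/∂z − ∂B₃/∂x = -15*x^2
(∇×B)₃ = ∂B₂/∂x − ∂B₁/∂y = -10*x + 3*z
∇×B = (-3*x - 7, -15*x^2, -10*x + 3*z)
At (3, -2, 3): (-16, -135, -21).

(-16, -135, -21)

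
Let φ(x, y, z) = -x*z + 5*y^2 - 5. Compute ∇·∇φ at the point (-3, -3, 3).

∂²φ/∂x² = 0
∂²φ/∂y² = 10
∂²φ/∂z² = 0
∇²φ = 10
At (-3, -3, 3): 10.

10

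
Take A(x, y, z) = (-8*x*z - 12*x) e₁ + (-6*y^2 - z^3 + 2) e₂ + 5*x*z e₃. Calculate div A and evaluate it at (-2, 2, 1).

∂A₁/∂x = -8*z - 12
∂A₂/∂y = -12*y
∂A₃/∂z = 5*x
∇·A = 5*x - 12*y - 8*z - 12
At (-2, 2, 1): -54.

-54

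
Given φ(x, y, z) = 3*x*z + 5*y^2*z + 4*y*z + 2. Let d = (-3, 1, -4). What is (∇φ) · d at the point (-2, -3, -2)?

-38

∂φ/∂x = 3*z
∂φ/∂y = 10*y*z + 4*z
∂φ/∂z = 3*x + 5*y^2 + 4*y
∇φ at (-2, -3, -2) = (-6, 52, 27)
∇φ · d = (-6)(-3) + (52)(1) + (27)(-4) = -38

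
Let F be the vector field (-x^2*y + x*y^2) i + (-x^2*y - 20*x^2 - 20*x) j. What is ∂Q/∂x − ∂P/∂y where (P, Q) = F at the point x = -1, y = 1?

∂F₂/∂x = -2*x*y - 40*x - 20
∂F₁/∂y = -x^2 + 2*x*y
Scalar curl = x^2 - 4*x*y - 40*x - 20
At (-1, 1): 25.

25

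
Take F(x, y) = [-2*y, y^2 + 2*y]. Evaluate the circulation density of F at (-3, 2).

∂F₂/∂x = 0
∂F₁/∂y = -2
Scalar curl = 2
At (-3, 2): 2.

2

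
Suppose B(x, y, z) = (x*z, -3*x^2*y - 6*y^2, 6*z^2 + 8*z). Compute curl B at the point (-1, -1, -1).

(∇×B)₁ = ∂B₃/∂y − ∂B₂/∂z = 0
(∇×B)₂ = ∂B₁/∂z − ∂B₃/∂x = x
(∇×B)₃ = ∂B₂/∂x − ∂B₁/∂y = -6*x*y
∇×B = (0, x, -6*x*y)
At (-1, -1, -1): (0, -1, -6).

(0, -1, -6)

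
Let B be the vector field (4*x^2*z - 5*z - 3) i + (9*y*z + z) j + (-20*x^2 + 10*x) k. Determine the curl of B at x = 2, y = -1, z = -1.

(∇×B)₁ = ∂B₃/∂y − ∂B₂/∂z = -9*y - 1
(∇×B)₂ = ∂B₁/∂z − ∂B₃/∂x = 4*x^2 + 40*x - 15
(∇×B)₃ = ∂B₂/∂x − ∂B₁/∂y = 0
∇×B = (-9*y - 1, 4*x^2 + 40*x - 15, 0)
At (2, -1, -1): (8, 81, 0).

(8, 81, 0)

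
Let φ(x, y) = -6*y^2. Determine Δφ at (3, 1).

-12

∂²φ/∂x² = 0
∂²φ/∂y² = -12
∇²φ = -12
At (3, 1): -12.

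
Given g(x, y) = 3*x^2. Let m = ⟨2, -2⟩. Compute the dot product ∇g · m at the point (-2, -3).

∂g/∂x = 6*x
∂g/∂y = 0
∇g at (-2, -3) = (-12, 0)
∇g · m = (-12)(2) + (0)(-2) = -24

-24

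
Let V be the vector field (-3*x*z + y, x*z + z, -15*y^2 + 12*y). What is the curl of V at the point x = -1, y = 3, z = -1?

(∇×V)₁ = ∂V₃/∂y − ∂V₂/∂z = -x - 30*y + 11
(∇×V)₂ = ∂V₁/∂z − ∂V₃/∂x = -3*x
(∇×V)₃ = ∂V₂/∂x − ∂V₁/∂y = z - 1
∇×V = (-x - 30*y + 11, -3*x, z - 1)
At (-1, 3, -1): (-78, 3, -2).

(-78, 3, -2)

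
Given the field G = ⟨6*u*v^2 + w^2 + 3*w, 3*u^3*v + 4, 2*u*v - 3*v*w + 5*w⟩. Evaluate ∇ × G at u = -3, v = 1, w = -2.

(0, -3, 117)

(∇×G)₁ = ∂G₃/∂v − ∂G₂/∂w = 2*u - 3*w
(∇×G)₂ = ∂G₁/∂w − ∂G₃/∂u = -2*v + 2*w + 3
(∇×G)₃ = ∂G₂/∂u − ∂G₁/∂v = 9*u^2*v - 12*u*v
∇×G = (2*u - 3*w, -2*v + 2*w + 3, 9*u^2*v - 12*u*v)
At (-3, 1, -2): (0, -3, 117).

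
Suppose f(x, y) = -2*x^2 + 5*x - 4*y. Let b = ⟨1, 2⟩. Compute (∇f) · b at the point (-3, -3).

9

∂f/∂x = -4*x + 5
∂f/∂y = -4
∇f at (-3, -3) = (17, -4)
∇f · b = (17)(1) + (-4)(2) = 9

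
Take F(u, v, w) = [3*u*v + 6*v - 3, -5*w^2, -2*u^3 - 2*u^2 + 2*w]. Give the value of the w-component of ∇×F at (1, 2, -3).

(∇×F)_3 = ∂F₂/∂u − ∂F₁/∂v
= 0 − (3*u + 6)
= -3*u - 6
At (1, 2, -3): -9.

-9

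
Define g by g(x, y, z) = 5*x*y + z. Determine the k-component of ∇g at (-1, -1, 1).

1

(∇g)_3 = ∂g/∂z = 1
At (-1, -1, 1): 1.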